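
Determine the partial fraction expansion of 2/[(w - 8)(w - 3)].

2/(w - 8)(w - 3) = A/(w - 8) + B/(w - 3). A = 2/(8 - 3) = 2/5, B = 2/(3 - 8) = -2/5
Result: (2/5)/(w - 8) - (2/5)/(w - 3)


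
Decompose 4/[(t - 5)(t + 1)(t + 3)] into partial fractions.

Using cover-up method: P = 1/12, Q = -1/3, R = 1/4
Result: (1/12)/(t - 5) - (1/3)/(t + 1) + (1/4)/(t + 3)


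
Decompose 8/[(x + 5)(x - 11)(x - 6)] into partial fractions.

Using cover-up method: P = 1/22, Q = 1/10, R = -8/55
Result: (1/22)/(x + 5) + (1/10)/(x - 11) - (8/55)/(x - 6)


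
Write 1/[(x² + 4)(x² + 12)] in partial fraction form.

Coefficient matching gives P = R = 0, Q = 1/(12-4) = 1/8, S = -Q = -1/8
Result: (1/8)/(x² + 4) - (1/8)/(x² + 12)


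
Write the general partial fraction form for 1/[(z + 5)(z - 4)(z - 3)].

Three distinct linear factors: α/(z + 5) + β/(z - 4) + γ/(z - 3)


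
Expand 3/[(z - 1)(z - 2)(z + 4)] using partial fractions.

Using cover-up method: α = -3/5, β = 1/2, γ = 1/10
Result: (-3/5)/(z - 1) + (1/2)/(z - 2) + (1/10)/(z + 4)


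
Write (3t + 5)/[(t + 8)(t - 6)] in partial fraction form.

At t=-8: P = (3·(-8) + 5)/(-8 - 6) = 19/14. At t=6: Q = (3·6 + 5)/(6 + 8) = 23/14
Result: (19/14)/(t + 8) + (23/14)/(t - 6)


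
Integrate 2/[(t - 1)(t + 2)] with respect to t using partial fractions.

Decompose: 2/[(t - 1)(t + 2)] = (2/3)/(t - 1) - (2/3)/(t + 2). Integrate each term: (2/3) ln|(t - 1)| - (2/3) ln|(t + 2)| + C


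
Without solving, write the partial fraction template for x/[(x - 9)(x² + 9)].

Linear + irreducible quadratic: A/(x - 9) + (Bx + C)/(x² + 9)


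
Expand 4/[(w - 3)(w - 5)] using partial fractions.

4/(w - 3)(w - 5) = P/(w - 3) + Q/(w - 5). P = 4/(3 - 5) = -2, Q = 4/(5 - 3) = 2
Result: -2/(w - 3) + 2/(w - 5)


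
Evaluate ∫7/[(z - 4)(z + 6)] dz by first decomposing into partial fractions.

Decompose: 7/[(z - 4)(z + 6)] = (7/10)/(z - 4) - (7/10)/(z + 6). Integrate each term: (7/10) ln|(z - 4)| - (7/10) ln|(z + 6)| + C


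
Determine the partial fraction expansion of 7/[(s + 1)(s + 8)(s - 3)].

Using cover-up method: P = -1/4, Q = 1/11, R = 7/44
Result: (-1/4)/(s + 1) + (1/11)/(s + 8) + (7/44)/(s - 3)


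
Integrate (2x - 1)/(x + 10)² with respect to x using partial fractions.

Decompose: P = 2, Q = 2·(-10) - 1 = -21, so (2x - 1)/(x + 10)² = 2/(x + 10) - 21/(x + 10)². Integrate: ∫ P/(x + 10) dx = 2 ln|(x + 10)|; ∫ Q/(x + 10)² dx = 21/(x + 10). Sum: 2 ln|(x + 10)| + 21/(x + 10) + C


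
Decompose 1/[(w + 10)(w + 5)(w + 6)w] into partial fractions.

Using Heaviside cover-up: (-1/200)/(w + 10) - (1/25)/(w + 5) + (1/24)/(w + 6) + (1/300)/w


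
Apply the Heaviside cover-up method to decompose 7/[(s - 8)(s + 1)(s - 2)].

Cover (s - 8), s=8: A = 7/[(8 + 1)(8 - 2)] = 7/54. Cover (s + 1), s=-1: B = 7/[(-1 - 8)(-1 - 2)] = 7/27. Cover (s - 2), s=2: C = 7/[(2 - 8)(2 + 1)] = -7/18.
Result: (7/54)/(s - 8) + (7/27)/(s + 1) - (7/18)/(s - 2)


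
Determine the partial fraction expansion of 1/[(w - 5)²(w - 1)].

Cover-up at w=1: γ = 1/(1 - 5)² = 1/16. Cover-up at w=5: β = 1/(5 - 1) = 1/4. Comparing w² coeff: α = -γ = -1/16
Result: (-1/16)/(w - 5) + (1/4)/(w - 5)² + (1/16)/(w - 1)


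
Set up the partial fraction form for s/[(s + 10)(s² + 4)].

Linear + irreducible quadratic: P/(s + 10) + (Qs + R)/(s² + 4)


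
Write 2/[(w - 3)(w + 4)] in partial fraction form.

2/(w - 3)(w + 4) = P/(w - 3) + Q/(w + 4). P = 2/(3 + 4) = 2/7, Q = 2/(-4 - 3) = -2/7
Result: (2/7)/(w - 3) - (2/7)/(w + 4)


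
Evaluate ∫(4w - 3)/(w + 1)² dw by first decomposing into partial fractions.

Decompose: A = 4, B = 4·(-1) - 3 = -7, so (4w - 3)/(w + 1)² = 4/(w + 1) - 7/(w + 1)². Integrate: ∫ A/(w + 1) dw = 4 ln|(w + 1)|; ∫ B/(w + 1)² dw = 7/(w + 1). Sum: 4 ln|(w + 1)| + 7/(w + 1) + C


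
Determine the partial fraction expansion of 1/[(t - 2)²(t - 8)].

Cover-up at t=8: C = 1/(8 - 2)² = 1/36. Cover-up at t=2: B = 1/(2 - 8) = -1/6. Comparing t² coeff: A = -C = -1/36
Result: (-1/36)/(t - 2) - (1/6)/(t - 2)² + (1/36)/(t - 8)


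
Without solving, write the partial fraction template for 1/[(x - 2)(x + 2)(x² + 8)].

Two linear + quadratic: P/(x - 2) + Q/(x + 2) + (Rx + S)/(x² + 8)


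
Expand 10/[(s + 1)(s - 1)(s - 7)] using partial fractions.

Using cover-up method: A = 5/8, B = -5/6, C = 5/24
Result: (5/8)/(s + 1) - (5/6)/(s - 1) + (5/24)/(s - 7)


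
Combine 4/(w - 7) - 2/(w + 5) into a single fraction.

Common denominator (w - 7)(w + 5). Numerator: 4(w + 5) - 2(w - 7) = (4w + 20) - (2w - 14) = 2w + 34
Result: (2w + 34)/[(w - 7)(w + 5)]


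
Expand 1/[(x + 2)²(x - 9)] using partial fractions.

Cover-up at x=9: R = 1/(9 + 2)² = 1/121. Cover-up at x=-2: Q = 1/(-2 - 9) = -1/11. Comparing x² coeff: P = -R = -1/121
Result: (-1/121)/(x + 2) - (1/11)/(x + 2)² + (1/121)/(x - 9)


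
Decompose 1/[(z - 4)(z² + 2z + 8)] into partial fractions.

Cover-up at z = 4: P = 1/(4² + 2·4 + 8) = 1/32. Then Q = -P = -1/32, R = -P·(2 + 4) = -3/16
Result: (1/32)/(z - 4) - ((1/32)z + 3/16)/(z² + 2z + 8)


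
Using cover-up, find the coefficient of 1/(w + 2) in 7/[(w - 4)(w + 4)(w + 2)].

Cover (w + 2), set w=-2: 7/[(-2 - 4)(-2 + 4)] = -7/12


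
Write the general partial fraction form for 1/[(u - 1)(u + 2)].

Distinct linear factors: P/(u - 1) + Q/(u + 2)


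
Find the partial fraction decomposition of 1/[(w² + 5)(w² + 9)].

Coefficient matching gives α = γ = 0, β = 1/(9-5) = 1/4, δ = -β = -1/4
Result: (1/4)/(w² + 5) - (1/4)/(w² + 9)


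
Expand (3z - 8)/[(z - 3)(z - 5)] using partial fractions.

At z=3: P = (3·3 - 8)/(3 - 5) = -1/2. At z=5: Q = (3·5 - 8)/(5 - 3) = 7/2
Result: (-1/2)/(z - 3) + (7/2)/(z - 5)


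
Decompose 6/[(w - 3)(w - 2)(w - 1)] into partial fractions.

Using cover-up method: P = 3, Q = -6, R = 3
Result: 3/(w - 3) - 6/(w - 2) + 3/(w - 1)


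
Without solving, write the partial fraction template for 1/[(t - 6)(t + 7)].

Distinct linear factors: α/(t - 6) + β/(t + 7)


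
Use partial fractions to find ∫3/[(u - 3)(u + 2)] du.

Decompose: 3/[(u - 3)(u + 2)] = (3/5)/(u - 3) - (3/5)/(u + 2). Integrate each term: (3/5) ln|(u - 3)| - (3/5) ln|(u + 2)| + C


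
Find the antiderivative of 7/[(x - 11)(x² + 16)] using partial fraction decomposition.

Cover-up at x=11: P = 7/(11²+16) = 7/137. Coeff matching: Q = -7/137, R = -77/137. Decomposition: (7/137)/(x - 11) - ((7/137)x + 77/137)/(x² + 16). Integrate: linear → ln, quadratic → (1/2)ln + arctan: (7/137) ln|(x - 11)| - (7/274) ln(x² + 16) - (77/548) arctan(x/4) + C


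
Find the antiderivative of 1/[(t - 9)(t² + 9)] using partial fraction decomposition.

Cover-up at t=9: α = 1/(9²+9) = 1/90. Coeff matching: β = -1/90, γ = -1/10. Decomposition: (1/90)/(t - 9) - ((1/90)t + 1/10)/(t² + 9). Integrate: linear → ln, quadratic → (1/2)ln + arctan: (1/90) ln|(t - 9)| - (1/180) ln(t² + 9) - (1/30) arctan(t/3) + C


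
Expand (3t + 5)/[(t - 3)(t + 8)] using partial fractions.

At t=3: P = (3·3 + 5)/(3 + 8) = 14/11. At t=-8: Q = (3·(-8) + 5)/(-8 - 3) = 19/11
Result: (14/11)/(t - 3) + (19/11)/(t + 8)


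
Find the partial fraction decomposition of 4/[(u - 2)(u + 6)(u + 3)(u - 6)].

Using Heaviside cover-up: (-1/40)/(u - 2) - (1/72)/(u + 6) + (4/135)/(u + 3) + (1/108)/(u - 6)


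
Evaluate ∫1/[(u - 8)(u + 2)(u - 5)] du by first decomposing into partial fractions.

Cover-up: α = 1/30, β = 1/70, γ = -1/21. Decomposition: (1/30)/(u - 8) + (1/70)/(u + 2) - (1/21)/(u - 5). Integrate each term: (1/30) ln|(u - 8)| + (1/70) ln|(u + 2)| - (1/21) ln|(u - 5)| + C


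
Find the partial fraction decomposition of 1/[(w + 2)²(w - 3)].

Cover-up at w=3: R = 1/(3 + 2)² = 1/25. Cover-up at w=-2: Q = 1/(-2 - 3) = -1/5. Comparing w² coeff: P = -R = -1/25
Result: (-1/25)/(w + 2) - (1/5)/(w + 2)² + (1/25)/(w - 3)


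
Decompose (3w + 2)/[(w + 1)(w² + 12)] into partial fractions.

At w=-1: α = (3·(-1) + 2)/((-1)² + 12) = -1/13. β = -α = 1/13, γ = 3 - (-1)·α = 38/13
Result: (-1/13)/(w + 1) + ((1/13)w + 38/13)/(w² + 12)


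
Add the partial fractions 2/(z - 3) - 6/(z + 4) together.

Common denominator (z - 3)(z + 4). Numerator: 2(z + 4) - 6(z - 3) = (2z + 8) - (6z - 18) = -4z + 26
Result: (-4z + 26)/[(z - 3)(z + 4)]


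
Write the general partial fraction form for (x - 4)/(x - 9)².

Repeated linear factor: A/(x - 9) + B/(x - 9)²


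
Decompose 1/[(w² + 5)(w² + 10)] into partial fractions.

Coefficient matching gives A = C = 0, B = 1/(10-5) = 1/5, D = -B = -1/5
Result: (1/5)/(w² + 5) - (1/5)/(w² + 10)


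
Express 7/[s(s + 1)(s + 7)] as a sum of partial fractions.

Using cover-up method: A = 1, B = -7/6, C = 1/6
Result: 1/s - (7/6)/(s + 1) + (1/6)/(s + 7)


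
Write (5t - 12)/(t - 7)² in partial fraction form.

(5t - 12) = α(t - 7) + β. At t = 7: β = 5·7 - 12 = 23. Coeff of t: α = 5
Result: 5/(t - 7) + 23/(t - 7)²


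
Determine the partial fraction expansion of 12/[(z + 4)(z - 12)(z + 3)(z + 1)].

Using Heaviside cover-up: (-1/4)/(z + 4) + (1/260)/(z - 12) + (2/5)/(z + 3) - (2/13)/(z + 1)


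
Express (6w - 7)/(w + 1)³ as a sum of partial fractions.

(6w - 7) = α(w + 1)² + β(w + 1) + γ. At w = -1: γ = 6·(-1) - 7 = -13. Coefficients: α = 0, β = 6
Result: 6/(w + 1)² - 13/(w + 1)³


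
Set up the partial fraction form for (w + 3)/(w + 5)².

Repeated linear factor: α/(w + 5) + β/(w + 5)²


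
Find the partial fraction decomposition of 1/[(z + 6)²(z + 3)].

Cover-up at z=-3: γ = 1/(-3 + 6)² = 1/9. Cover-up at z=-6: β = 1/(-6 + 3) = -1/3. Comparing z² coeff: α = -γ = -1/9
Result: (-1/9)/(z + 6) - (1/3)/(z + 6)² + (1/9)/(z + 3)


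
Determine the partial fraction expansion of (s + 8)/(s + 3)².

(s + 8) = P(s + 3) + Q. At s = -3: Q = 1·(-3) + 8 = 5. Coeff of s: P = 1
Result: 1/(s + 3) + 5/(s + 3)²


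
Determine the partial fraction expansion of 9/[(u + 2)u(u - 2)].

Using cover-up method: α = 9/8, β = -9/4, γ = 9/8
Result: (9/8)/(u + 2) - (9/4)/u + (9/8)/(u - 2)


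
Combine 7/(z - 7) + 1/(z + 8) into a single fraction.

Common denominator (z - 7)(z + 8). Numerator: 7(z + 8) + 1(z - 7) = (7z + 56) + (z - 7) = 8z + 49
Result: (8z + 49)/[(z - 7)(z + 8)]


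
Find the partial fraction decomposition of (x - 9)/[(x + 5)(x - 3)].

At x=-5: P = (1·(-5) - 9)/(-5 - 3) = 7/4. At x=3: Q = (1·3 - 9)/(3 + 5) = -3/4
Result: (7/4)/(x + 5) - (3/4)/(x - 3)


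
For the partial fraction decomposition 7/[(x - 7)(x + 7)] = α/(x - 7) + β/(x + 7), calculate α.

Cover-up at x = 7: α = 7/(7 + 7) = 7/14 = 1/2


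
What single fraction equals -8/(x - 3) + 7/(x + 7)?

Common denominator (x - 3)(x + 7). Numerator: -8(x + 7) + 7(x - 3) = (-8x - 56) + (7x - 21) = -x - 77
Result: (-x - 77)/[(x - 3)(x + 7)]


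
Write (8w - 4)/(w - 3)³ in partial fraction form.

(8w - 4) = P(w - 3)² + Q(w - 3) + R. At w = 3: R = 8·3 - 4 = 20. Coefficients: P = 0, Q = 8
Result: 8/(w - 3)² + 20/(w - 3)³


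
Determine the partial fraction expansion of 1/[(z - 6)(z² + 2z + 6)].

Cover-up at z = 6: α = 1/(6² + 2·6 + 6) = 1/54. Then β = -α = -1/54, γ = -α·(2 + 6) = -4/27
Result: (1/54)/(z - 6) - ((1/54)z + 4/27)/(z² + 2z + 6)


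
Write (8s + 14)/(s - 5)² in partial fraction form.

(8s + 14) = P(s - 5) + Q. At s = 5: Q = 8·5 + 14 = 54. Coeff of s: P = 8
Result: 8/(s - 5) + 54/(s - 5)²


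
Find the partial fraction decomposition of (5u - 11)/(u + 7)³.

(5u - 11) = α(u + 7)² + β(u + 7) + γ. At u = -7: γ = 5·(-7) - 11 = -46. Coefficients: α = 0, β = 5
Result: 5/(u + 7)² - 46/(u + 7)³


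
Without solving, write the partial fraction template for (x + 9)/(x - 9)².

Repeated linear factor: α/(x - 9) + β/(x - 9)²


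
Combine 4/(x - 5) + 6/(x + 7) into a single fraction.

Common denominator (x - 5)(x + 7). Numerator: 4(x + 7) + 6(x - 5) = (4x + 28) + (6x - 30) = 10x - 2
Result: (10x - 2)/[(x - 5)(x + 7)]


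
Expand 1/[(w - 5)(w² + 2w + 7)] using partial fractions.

Cover-up at w = 5: P = 1/(5² + 2·5 + 7) = 1/42. Then Q = -P = -1/42, R = -P·(2 + 5) = -1/6
Result: (1/42)/(w - 5) - ((1/42)w + 1/6)/(w² + 2w + 7)


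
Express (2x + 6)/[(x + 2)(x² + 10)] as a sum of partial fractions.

At x=-2: α = (2·(-2) + 6)/((-2)² + 10) = 1/7. β = -α = -1/7, γ = 2 - (-2)·α = 16/7
Result: (1/7)/(x + 2) - ((1/7)x - 16/7)/(x² + 10)


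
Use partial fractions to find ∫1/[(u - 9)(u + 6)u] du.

Cover-up: P = 1/135, Q = 1/90, R = -1/54. Decomposition: (1/135)/(u - 9) + (1/90)/(u + 6) - (1/54)/u. Integrate each term: (1/135) ln|(u - 9)| + (1/90) ln|(u + 6)| - (1/54) ln|u| + C


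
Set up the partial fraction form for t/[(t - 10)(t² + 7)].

Linear + irreducible quadratic: A/(t - 10) + (Bt + C)/(t² + 7)


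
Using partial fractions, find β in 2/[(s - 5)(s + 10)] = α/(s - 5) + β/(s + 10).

Cover-up at s = -10: β = 2/(-10 - 5) = -2/15


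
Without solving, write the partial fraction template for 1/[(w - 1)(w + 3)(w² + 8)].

Two linear + quadratic: α/(w - 1) + β/(w + 3) + (γw + δ)/(w² + 8)


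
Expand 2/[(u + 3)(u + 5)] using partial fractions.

2/(u + 3)(u + 5) = P/(u + 3) + Q/(u + 5). P = 2/(-3 + 5) = 1, Q = 2/(-5 + 3) = -1
Result: 1/(u + 3) - 1/(u + 5)


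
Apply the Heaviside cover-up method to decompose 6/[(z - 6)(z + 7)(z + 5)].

Cover (z - 6), z=6: α = 6/[(6 + 7)(6 + 5)] = 6/143. Cover (z + 7), z=-7: β = 6/[(-7 - 6)(-7 + 5)] = 3/13. Cover (z + 5), z=-5: γ = 6/[(-5 - 6)(-5 + 7)] = -3/11.
Result: (6/143)/(z - 6) + (3/13)/(z + 7) - (3/11)/(z + 5)


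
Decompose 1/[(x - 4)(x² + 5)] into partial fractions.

Cover-up at x = 4: A = 1/(4² + 5) = 1/21. Then B = -A = -1/21, C = -A·(0 + 4) = -4/21
Result: (1/21)/(x - 4) - ((1/21)x + 4/21)/(x² + 5)


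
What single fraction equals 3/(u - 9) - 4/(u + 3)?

Common denominator (u - 9)(u + 3). Numerator: 3(u + 3) - 4(u - 9) = (3u + 9) - (4u - 36) = -u + 45
Result: (-u + 45)/[(u - 9)(u + 3)]


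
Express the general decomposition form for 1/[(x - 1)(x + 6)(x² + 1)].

Two linear + quadratic: P/(x - 1) + Q/(x + 6) + (Rx + S)/(x² + 1)


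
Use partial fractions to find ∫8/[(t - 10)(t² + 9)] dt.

Cover-up at t=10: α = 8/(10²+9) = 8/109. Coeff matching: β = -8/109, γ = -80/109. Decomposition: (8/109)/(t - 10) - ((8/109)t + 80/109)/(t² + 9). Integrate: linear → ln, quadratic → (1/2)ln + arctan: (8/109) ln|(t - 10)| - (4/109) ln(t² + 9) - (80/327) arctan(t/3) + C


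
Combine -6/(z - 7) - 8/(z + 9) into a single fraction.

Common denominator (z - 7)(z + 9). Numerator: -6(z + 9) - 8(z - 7) = (-6z - 54) - (8z - 56) = -14z + 2
Result: (-14z + 2)/[(z - 7)(z + 9)]


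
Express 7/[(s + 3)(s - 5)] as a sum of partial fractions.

7/(s + 3)(s - 5) = P/(s + 3) + Q/(s - 5). P = 7/(-3 - 5) = -7/8, Q = 7/(5 + 3) = 7/8
Result: (-7/8)/(s + 3) + (7/8)/(s - 5)


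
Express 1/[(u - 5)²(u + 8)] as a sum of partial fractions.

Cover-up at u=-8: R = 1/(-8 - 5)² = 1/169. Cover-up at u=5: Q = 1/(5 + 8) = 1/13. Comparing u² coeff: P = -R = -1/169
Result: (-1/169)/(u - 5) + (1/13)/(u - 5)² + (1/169)/(u + 8)


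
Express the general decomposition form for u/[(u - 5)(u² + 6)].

Linear + irreducible quadratic: α/(u - 5) + (βu + γ)/(u² + 6)


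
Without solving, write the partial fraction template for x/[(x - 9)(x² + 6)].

Linear + irreducible quadratic: A/(x - 9) + (Bx + C)/(x² + 6)


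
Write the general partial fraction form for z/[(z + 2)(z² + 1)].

Linear + irreducible quadratic: α/(z + 2) + (βz + γ)/(z² + 1)


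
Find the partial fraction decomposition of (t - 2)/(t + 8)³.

(t - 2) = A(t + 8)² + B(t + 8) + C. At t = -8: C = 1·(-8) - 2 = -10. Coefficients: A = 0, B = 1
Result: 1/(t + 8)² - 10/(t + 8)³


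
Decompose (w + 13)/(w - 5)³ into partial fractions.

(w + 13) = P(w - 5)² + Q(w - 5) + R. At w = 5: R = 1·5 + 13 = 18. Coefficients: P = 0, Q = 1
Result: 1/(w - 5)² + 18/(w - 5)³


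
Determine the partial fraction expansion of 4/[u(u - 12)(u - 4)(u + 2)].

Using Heaviside cover-up: (1/24)/u + (1/336)/(u - 12) - (1/48)/(u - 4) - (1/42)/(u + 2)


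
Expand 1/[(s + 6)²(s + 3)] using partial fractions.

Cover-up at s=-3: γ = 1/(-3 + 6)² = 1/9. Cover-up at s=-6: β = 1/(-6 + 3) = -1/3. Comparing s² coeff: α = -γ = -1/9
Result: (-1/9)/(s + 6) - (1/3)/(s + 6)² + (1/9)/(s + 3)


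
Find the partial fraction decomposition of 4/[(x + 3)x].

4/(x + 3)x = A/(x + 3) + B/x. A = 4/(-3 - 0) = -4/3, B = 4/(0 + 3) = 4/3
Result: (-4/3)/(x + 3) + (4/3)/x


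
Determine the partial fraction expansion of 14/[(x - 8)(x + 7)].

14/(x - 8)(x + 7) = A/(x - 8) + B/(x + 7). A = 14/(8 + 7) = 14/15, B = 14/(-7 - 8) = -14/15
Result: (14/15)/(x - 8) - (14/15)/(x + 7)


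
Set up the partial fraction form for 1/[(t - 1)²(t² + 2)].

Repeated linear + quadratic: A/(t - 1) + B/(t - 1)² + (Ct + D)/(t² + 2)


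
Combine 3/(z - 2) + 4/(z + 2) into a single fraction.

Common denominator (z - 2)(z + 2). Numerator: 3(z + 2) + 4(z - 2) = (3z + 6) + (4z - 8) = 7z - 2
Result: (7z - 2)/[(z - 2)(z + 2)]


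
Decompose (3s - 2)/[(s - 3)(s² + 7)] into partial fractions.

At s=3: A = (3·3 - 2)/(3² + 7) = 7/16. B = -A = -7/16, C = 3 - 3·A = 27/16
Result: (7/16)/(s - 3) - ((7/16)s - 27/16)/(s² + 7)


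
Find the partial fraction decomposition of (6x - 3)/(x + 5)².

(6x - 3) = P(x + 5) + Q. At x = -5: Q = 6·(-5) - 3 = -33. Coeff of x: P = 6
Result: 6/(x + 5) - 33/(x + 5)²


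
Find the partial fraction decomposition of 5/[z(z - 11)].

5/z(z - 11) = α/z + β/(z - 11). α = 5/(0 - 11) = -5/11, β = 5/(11 - 0) = 5/11
Result: (-5/11)/z + (5/11)/(z - 11)


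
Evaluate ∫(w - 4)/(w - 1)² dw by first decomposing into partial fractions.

Decompose: P = 1, Q = 1·1 - 4 = -3, so (w - 4)/(w - 1)² = 1/(w - 1) - 3/(w - 1)². Integrate: ∫ P/(w - 1) dw = ln|(w - 1)|; ∫ Q/(w - 1)² dw = 3/(w - 1). Sum: ln|(w - 1)| + 3/(w - 1) + C


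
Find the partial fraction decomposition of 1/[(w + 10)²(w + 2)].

Cover-up at w=-2: R = 1/(-2 + 10)² = 1/64. Cover-up at w=-10: Q = 1/(-10 + 2) = -1/8. Comparing w² coeff: P = -R = -1/64
Result: (-1/64)/(w + 10) - (1/8)/(w + 10)² + (1/64)/(w + 2)


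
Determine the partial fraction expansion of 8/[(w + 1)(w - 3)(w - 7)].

Using cover-up method: α = 1/4, β = -1/2, γ = 1/4
Result: (1/4)/(w + 1) - (1/2)/(w - 3) + (1/4)/(w - 7)


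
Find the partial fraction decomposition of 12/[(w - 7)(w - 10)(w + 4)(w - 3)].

Using Heaviside cover-up: (-1/11)/(w - 7) + (2/49)/(w - 10) - (6/539)/(w + 4) + (3/49)/(w - 3)


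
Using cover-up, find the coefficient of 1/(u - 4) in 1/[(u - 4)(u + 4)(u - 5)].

Cover (u - 4), set u=4: 1/[(4 + 4)(4 - 5)] = -1/8


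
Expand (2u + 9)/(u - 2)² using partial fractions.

(2u + 9) = α(u - 2) + β. At u = 2: β = 2·2 + 9 = 13. Coeff of u: α = 2
Result: 2/(u - 2) + 13/(u - 2)²


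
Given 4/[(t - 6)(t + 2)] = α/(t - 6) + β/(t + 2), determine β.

Cover-up at t = -2: β = 4/(-2 - 6) = -4/8 = -1/2


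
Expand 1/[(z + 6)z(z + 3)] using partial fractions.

Using cover-up method: α = 1/18, β = 1/18, γ = -1/9
Result: (1/18)/(z + 6) + (1/18)/z - (1/9)/(z + 3)


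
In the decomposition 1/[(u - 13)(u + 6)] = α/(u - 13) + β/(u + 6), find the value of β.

Cover-up at u = -6: β = 1/(-6 - 13) = -1/19


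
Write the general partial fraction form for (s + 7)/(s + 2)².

Repeated linear factor: P/(s + 2) + Q/(s + 2)²


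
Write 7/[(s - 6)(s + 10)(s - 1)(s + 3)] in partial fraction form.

Using Heaviside cover-up: (7/720)/(s - 6) - (1/176)/(s + 10) - (7/220)/(s - 1) + (1/36)/(s + 3)


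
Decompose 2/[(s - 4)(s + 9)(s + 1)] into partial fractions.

Using cover-up method: α = 2/65, β = 1/52, γ = -1/20
Result: (2/65)/(s - 4) + (1/52)/(s + 9) - (1/20)/(s + 1)


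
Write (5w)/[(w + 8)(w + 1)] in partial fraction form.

At w=-8: α = (5·(-8) + 0)/(-8 + 1) = 40/7. At w=-1: β = (5·(-1) + 0)/(-1 + 8) = -5/7
Result: (40/7)/(w + 8) - (5/7)/(w + 1)


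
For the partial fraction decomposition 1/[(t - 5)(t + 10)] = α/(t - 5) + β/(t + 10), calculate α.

Cover-up at t = 5: α = 1/(5 + 10) = 1/15


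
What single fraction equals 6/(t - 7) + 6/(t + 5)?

Common denominator (t - 7)(t + 5). Numerator: 6(t + 5) + 6(t - 7) = (6t + 30) + (6t - 42) = 12t - 12
Result: (12t - 12)/[(t - 7)(t + 5)]


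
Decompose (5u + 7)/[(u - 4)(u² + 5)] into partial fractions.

At u=4: P = (5·4 + 7)/(4² + 5) = 9/7. Q = -P = -9/7, R = 5 - 4·P = -1/7
Result: (9/7)/(u - 4) - ((9/7)u + 1/7)/(u² + 5)


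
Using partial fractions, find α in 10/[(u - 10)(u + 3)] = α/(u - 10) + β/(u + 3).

Cover-up at u = 10: α = 10/(10 + 3) = 10/13


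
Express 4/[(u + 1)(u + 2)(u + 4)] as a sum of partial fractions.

Using cover-up method: A = 4/3, B = -2, C = 2/3
Result: (4/3)/(u + 1) - 2/(u + 2) + (2/3)/(u + 4)


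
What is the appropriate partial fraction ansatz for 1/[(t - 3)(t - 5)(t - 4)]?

Three distinct linear factors: P/(t - 3) + Q/(t - 5) + R/(t - 4)


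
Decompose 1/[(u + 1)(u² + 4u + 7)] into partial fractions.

Cover-up at u = -1: P = 1/((-1)² + 4·(-1) + 7) = 1/4. Then Q = -P = -1/4, R = -P·(4 - 1) = -3/4
Result: (1/4)/(u + 1) - ((1/4)u + 3/4)/(u² + 4u + 7)


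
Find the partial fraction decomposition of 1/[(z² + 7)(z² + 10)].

Coefficient matching gives A = C = 0, B = 1/(10-7) = 1/3, D = -B = -1/3
Result: (1/3)/(z² + 7) - (1/3)/(z² + 10)


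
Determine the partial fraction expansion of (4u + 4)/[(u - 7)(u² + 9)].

At u=7: α = (4·7 + 4)/(7² + 9) = 16/29. β = -α = -16/29, γ = 4 - 7·α = 4/29
Result: (16/29)/(u - 7) - ((16/29)u - 4/29)/(u² + 9)


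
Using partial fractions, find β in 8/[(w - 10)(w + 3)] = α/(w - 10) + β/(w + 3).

Cover-up at w = -3: β = 8/(-3 - 10) = -8/13


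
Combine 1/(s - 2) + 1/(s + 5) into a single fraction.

Common denominator (s - 2)(s + 5). Numerator: 1(s + 5) + 1(s - 2) = (s + 5) + (s - 2) = 2s + 3
Result: (2s + 3)/[(s - 2)(s + 5)]


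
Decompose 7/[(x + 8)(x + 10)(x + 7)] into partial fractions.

Using cover-up method: A = -7/2, B = 7/6, C = 7/3
Result: (-7/2)/(x + 8) + (7/6)/(x + 10) + (7/3)/(x + 7)


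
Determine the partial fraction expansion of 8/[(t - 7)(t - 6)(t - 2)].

Using cover-up method: A = 8/5, B = -2, C = 2/5
Result: (8/5)/(t - 7) - 2/(t - 6) + (2/5)/(t - 2)


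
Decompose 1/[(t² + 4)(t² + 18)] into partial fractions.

Coefficient matching gives P = R = 0, Q = 1/(18-4) = 1/14, S = -Q = -1/14
Result: (1/14)/(t² + 4) - (1/14)/(t² + 18)


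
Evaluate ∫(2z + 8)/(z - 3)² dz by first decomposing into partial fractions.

Decompose: α = 2, β = 2·3 + 8 = 14, so (2z + 8)/(z - 3)² = 2/(z - 3) + 14/(z - 3)². Integrate: ∫ α/(z - 3) dz = 2 ln|(z - 3)|; ∫ β/(z - 3)² dz = -14/(z - 3). Sum: 2 ln|(z - 3)| - 14/(z - 3) + C


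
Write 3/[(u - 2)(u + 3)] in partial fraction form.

3/(u - 2)(u + 3) = A/(u - 2) + B/(u + 3). A = 3/(2 + 3) = 3/5, B = 3/(-3 - 2) = -3/5
Result: (3/5)/(u - 2) - (3/5)/(u + 3)


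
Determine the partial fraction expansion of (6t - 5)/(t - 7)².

(6t - 5) = P(t - 7) + Q. At t = 7: Q = 6·7 - 5 = 37. Coeff of t: P = 6
Result: 6/(t - 7) + 37/(t - 7)²


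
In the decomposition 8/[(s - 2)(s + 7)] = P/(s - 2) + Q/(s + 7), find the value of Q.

Cover-up at s = -7: Q = 8/(-7 - 2) = -8/9


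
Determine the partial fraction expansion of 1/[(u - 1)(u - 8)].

1/(u - 1)(u - 8) = P/(u - 1) + Q/(u - 8). P = 1/(1 - 8) = -1/7, Q = 1/(8 - 1) = 1/7
Result: (-1/7)/(u - 1) + (1/7)/(u - 8)


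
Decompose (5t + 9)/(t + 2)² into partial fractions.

(5t + 9) = P(t + 2) + Q. At t = -2: Q = 5·(-2) + 9 = -1. Coeff of t: P = 5
Result: 5/(t + 2) - 1/(t + 2)²


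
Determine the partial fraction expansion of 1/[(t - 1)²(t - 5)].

Cover-up at t=5: γ = 1/(5 - 1)² = 1/16. Cover-up at t=1: β = 1/(1 - 5) = -1/4. Comparing t² coeff: α = -γ = -1/16
Result: (-1/16)/(t - 1) - (1/4)/(t - 1)² + (1/16)/(t - 5)


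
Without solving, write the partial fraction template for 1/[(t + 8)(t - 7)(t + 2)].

Three distinct linear factors: A/(t + 8) + B/(t - 7) + C/(t + 2)


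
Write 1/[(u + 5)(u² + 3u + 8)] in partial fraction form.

Cover-up at u = -5: α = 1/((-5)² + 3·(-5) + 8) = 1/18. Then β = -α = -1/18, γ = -α·(3 - 5) = 1/9
Result: (1/18)/(u + 5) - ((1/18)u - 1/9)/(u² + 3u + 8)


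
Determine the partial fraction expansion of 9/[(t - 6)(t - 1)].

9/(t - 6)(t - 1) = A/(t - 6) + B/(t - 1). A = 9/(6 - 1) = 9/5, B = 9/(1 - 6) = -9/5
Result: (9/5)/(t - 6) - (9/5)/(t - 1)


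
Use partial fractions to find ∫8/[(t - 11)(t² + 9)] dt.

Cover-up at t=11: α = 8/(11²+9) = 4/65. Coeff matching: β = -4/65, γ = -44/65. Decomposition: (4/65)/(t - 11) - ((4/65)t + 44/65)/(t² + 9). Integrate: linear → ln, quadratic → (1/2)ln + arctan: (4/65) ln|(t - 11)| - (2/65) ln(t² + 9) - (44/195) arctan(t/3) + C


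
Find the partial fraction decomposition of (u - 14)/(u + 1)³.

(u - 14) = A(u + 1)² + B(u + 1) + C. At u = -1: C = 1·(-1) - 14 = -15. Coefficients: A = 0, B = 1
Result: 1/(u + 1)² - 15/(u + 1)³


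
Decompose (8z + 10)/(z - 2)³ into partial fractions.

(8z + 10) = A(z - 2)² + B(z - 2) + C. At z = 2: C = 8·2 + 10 = 26. Coefficients: A = 0, B = 8
Result: 8/(z - 2)² + 26/(z - 2)³


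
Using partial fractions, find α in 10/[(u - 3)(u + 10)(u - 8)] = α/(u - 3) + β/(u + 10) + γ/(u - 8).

Cover-up at u = 3: α = 10/[(3 + 10)(3 - 8)] = 10/[(13)(-5)] = -10/65 = -2/13


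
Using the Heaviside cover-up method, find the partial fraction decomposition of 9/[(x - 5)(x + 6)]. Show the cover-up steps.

Cover (x - 5): set x=5, get P = 9/(5 + 6) = 9/11. Cover (x + 6): set x=-6, get Q = 9/(-6 - 5) = -9/11.
Result: (9/11)/(x - 5) - (9/11)/(x + 6)


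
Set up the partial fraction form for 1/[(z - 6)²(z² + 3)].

Repeated linear + quadratic: A/(z - 6) + B/(z - 6)² + (Cz + D)/(z² + 3)


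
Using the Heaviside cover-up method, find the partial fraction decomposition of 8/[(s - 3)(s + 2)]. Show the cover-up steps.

Cover (s - 3): set s=3, get A = 8/(3 + 2) = 8/5. Cover (s + 2): set s=-2, get B = 8/(-2 - 3) = -8/5.
Result: (8/5)/(s - 3) - (8/5)/(s + 2)


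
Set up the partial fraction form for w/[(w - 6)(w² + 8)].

Linear + irreducible quadratic: A/(w - 6) + (Bw + C)/(w² + 8)


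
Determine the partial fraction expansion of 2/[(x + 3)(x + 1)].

2/(x + 3)(x + 1) = P/(x + 3) + Q/(x + 1). P = 2/(-3 + 1) = -1, Q = 2/(-1 + 3) = 1
Result: -1/(x + 3) + 1/(x + 1)


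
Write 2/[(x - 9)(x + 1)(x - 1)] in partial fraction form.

Using cover-up method: P = 1/40, Q = 1/10, R = -1/8
Result: (1/40)/(x - 9) + (1/10)/(x + 1) - (1/8)/(x - 1)


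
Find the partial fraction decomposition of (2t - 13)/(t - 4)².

(2t - 13) = P(t - 4) + Q. At t = 4: Q = 2·4 - 13 = -5. Coeff of t: P = 2
Result: 2/(t - 4) - 5/(t - 4)²


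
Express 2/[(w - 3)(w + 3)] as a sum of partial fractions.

2/(w - 3)(w + 3) = A/(w - 3) + B/(w + 3). A = 2/(3 + 3) = 1/3, B = 2/(-3 - 3) = -1/3
Result: (1/3)/(w - 3) - (1/3)/(w + 3)


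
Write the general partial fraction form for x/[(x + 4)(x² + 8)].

Linear + irreducible quadratic: A/(x + 4) + (Bx + C)/(x² + 8)


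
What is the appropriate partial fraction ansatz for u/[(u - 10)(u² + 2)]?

Linear + irreducible quadratic: P/(u - 10) + (Qu + R)/(u² + 2)


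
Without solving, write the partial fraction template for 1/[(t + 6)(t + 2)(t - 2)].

Three distinct linear factors: α/(t + 6) + β/(t + 2) + γ/(t - 2)


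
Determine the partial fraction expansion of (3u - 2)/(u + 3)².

(3u - 2) = P(u + 3) + Q. At u = -3: Q = 3·(-3) - 2 = -11. Coeff of u: P = 3
Result: 3/(u + 3) - 11/(u + 3)²


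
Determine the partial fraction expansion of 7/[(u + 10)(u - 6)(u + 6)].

Using cover-up method: α = 7/64, β = 7/192, γ = -7/48
Result: (7/64)/(u + 10) + (7/192)/(u - 6) - (7/48)/(u + 6)


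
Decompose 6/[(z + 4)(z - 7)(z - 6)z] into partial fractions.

Using Heaviside cover-up: (-3/220)/(z + 4) + (6/77)/(z - 7) - (1/10)/(z - 6) + (1/28)/z


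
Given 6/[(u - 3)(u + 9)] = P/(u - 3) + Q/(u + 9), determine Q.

Cover-up at u = -9: Q = 6/(-9 - 3) = -6/12 = -1/2


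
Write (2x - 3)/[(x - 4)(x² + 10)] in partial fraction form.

At x=4: α = (2·4 - 3)/(4² + 10) = 5/26. β = -α = -5/26, γ = 2 - 4·α = 16/13
Result: (5/26)/(x - 4) - ((5/26)x - 16/13)/(x² + 10)


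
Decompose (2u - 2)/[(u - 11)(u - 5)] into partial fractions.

At u=11: P = (2·11 - 2)/(11 - 5) = 10/3. At u=5: Q = (2·5 - 2)/(5 - 11) = -4/3
Result: (10/3)/(u - 11) - (4/3)/(u - 5)


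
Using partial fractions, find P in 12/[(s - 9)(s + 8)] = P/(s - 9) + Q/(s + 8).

Cover-up at s = 9: P = 12/(9 + 8) = 12/17


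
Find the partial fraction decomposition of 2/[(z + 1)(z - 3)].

2/(z + 1)(z - 3) = α/(z + 1) + β/(z - 3). α = 2/(-1 - 3) = -1/2, β = 2/(3 + 1) = 1/2
Result: (-1/2)/(z + 1) + (1/2)/(z - 3)


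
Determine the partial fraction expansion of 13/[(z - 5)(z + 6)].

13/(z - 5)(z + 6) = P/(z - 5) + Q/(z + 6). P = 13/(5 + 6) = 13/11, Q = 13/(-6 - 5) = -13/11
Result: (13/11)/(z - 5) - (13/11)/(z + 6)


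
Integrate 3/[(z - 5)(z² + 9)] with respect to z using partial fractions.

Cover-up at z=5: A = 3/(5²+9) = 3/34. Coeff matching: B = -3/34, C = -15/34. Decomposition: (3/34)/(z - 5) - ((3/34)z + 15/34)/(z² + 9). Integrate: linear → ln, quadratic → (1/2)ln + arctan: (3/34) ln|(z - 5)| - (3/68) ln(z² + 9) - (5/34) arctan(z/3) + C


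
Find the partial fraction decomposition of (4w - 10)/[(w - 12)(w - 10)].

At w=12: P = (4·12 - 10)/(12 - 10) = 19. At w=10: Q = (4·10 - 10)/(10 - 12) = -15
Result: 19/(w - 12) - 15/(w - 10)


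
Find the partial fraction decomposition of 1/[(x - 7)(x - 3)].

1/(x - 7)(x - 3) = α/(x - 7) + β/(x - 3). α = 1/(7 - 3) = 1/4, β = 1/(3 - 7) = -1/4
Result: (1/4)/(x - 7) - (1/4)/(x - 3)


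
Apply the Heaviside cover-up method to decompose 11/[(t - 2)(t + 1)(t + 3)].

Cover (t - 2), t=2: A = 11/[(2 + 1)(2 + 3)] = 11/15. Cover (t + 1), t=-1: B = 11/[(-1 - 2)(-1 + 3)] = -11/6. Cover (t + 3), t=-3: C = 11/[(-3 - 2)(-3 + 1)] = 11/10.
Result: (11/15)/(t - 2) - (11/6)/(t + 1) + (11/10)/(t + 3)


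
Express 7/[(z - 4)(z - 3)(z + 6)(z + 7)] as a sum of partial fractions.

Using Heaviside cover-up: (7/110)/(z - 4) - (7/90)/(z - 3) + (7/90)/(z + 6) - (7/110)/(z + 7)


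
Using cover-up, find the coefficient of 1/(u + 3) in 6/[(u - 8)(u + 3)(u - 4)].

Cover (u + 3), set u=-3: 6/[(-3 - 8)(-3 - 4)] = 6/77


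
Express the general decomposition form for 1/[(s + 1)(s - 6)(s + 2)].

Three distinct linear factors: α/(s + 1) + β/(s - 6) + γ/(s + 2)


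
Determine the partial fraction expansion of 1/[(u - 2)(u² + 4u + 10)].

Cover-up at u = 2: P = 1/(2² + 4·2 + 10) = 1/22. Then Q = -P = -1/22, R = -P·(4 + 2) = -3/11
Result: (1/22)/(u - 2) - ((1/22)u + 3/11)/(u² + 4u + 10)


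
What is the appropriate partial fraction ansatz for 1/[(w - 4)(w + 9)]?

Distinct linear factors: P/(w - 4) + Q/(w + 9)


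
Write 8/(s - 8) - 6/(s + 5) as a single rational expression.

Common denominator (s - 8)(s + 5). Numerator: 8(s + 5) - 6(s - 8) = (8s + 40) - (6s - 48) = 2s + 88
Result: (2s + 88)/[(s - 8)(s + 5)]


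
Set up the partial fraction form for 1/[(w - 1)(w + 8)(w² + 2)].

Two linear + quadratic: P/(w - 1) + Q/(w + 8) + (Rw + S)/(w² + 2)


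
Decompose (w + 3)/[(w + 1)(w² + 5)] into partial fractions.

At w=-1: P = (1·(-1) + 3)/((-1)² + 5) = 1/3. Q = -P = -1/3, R = 1 - (-1)·P = 4/3
Result: (1/3)/(w + 1) - ((1/3)w - 4/3)/(w² + 5)


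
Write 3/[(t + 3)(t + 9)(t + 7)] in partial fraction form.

Using cover-up method: P = 1/8, Q = 1/4, R = -3/8
Result: (1/8)/(t + 3) + (1/4)/(t + 9) - (3/8)/(t + 7)


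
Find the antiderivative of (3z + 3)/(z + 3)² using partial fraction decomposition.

Decompose: P = 3, Q = 3·(-3) + 3 = -6, so (3z + 3)/(z + 3)² = 3/(z + 3) - 6/(z + 3)². Integrate: ∫ P/(z + 3) dz = 3 ln|(z + 3)|; ∫ Q/(z + 3)² dz = 6/(z + 3). Sum: 3 ln|(z + 3)| + 6/(z + 3) + C


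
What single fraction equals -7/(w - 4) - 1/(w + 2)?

Common denominator (w - 4)(w + 2). Numerator: -7(w + 2) - 1(w - 4) = (-7w - 14) - (w - 4) = -8w - 10
Result: (-8w - 10)/[(w - 4)(w + 2)]


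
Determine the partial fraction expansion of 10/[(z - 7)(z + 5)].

10/(z - 7)(z + 5) = α/(z - 7) + β/(z + 5). α = 10/(7 + 5) = 5/6, β = 10/(-5 - 7) = -5/6
Result: (5/6)/(z - 7) - (5/6)/(z + 5)


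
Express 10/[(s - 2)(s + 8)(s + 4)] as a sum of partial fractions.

Using cover-up method: α = 1/6, β = 1/4, γ = -5/12
Result: (1/6)/(s - 2) + (1/4)/(s + 8) - (5/12)/(s + 4)


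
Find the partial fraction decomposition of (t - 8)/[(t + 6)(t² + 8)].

At t=-6: P = (1·(-6) - 8)/((-6)² + 8) = -7/22. Q = -P = 7/22, R = 1 - (-6)·P = -10/11
Result: (-7/22)/(t + 6) + ((7/22)t - 10/11)/(t² + 8)


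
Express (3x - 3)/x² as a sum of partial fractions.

(3x - 3) = αx + β. At x = 0: β = 3·0 - 3 = -3. Coeff of x: α = 3
Result: 3/x - 3/x²


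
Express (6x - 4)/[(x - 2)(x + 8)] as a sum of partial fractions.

At x=2: A = (6·2 - 4)/(2 + 8) = 4/5. At x=-8: B = (6·(-8) - 4)/(-8 - 2) = 26/5
Result: (4/5)/(x - 2) + (26/5)/(x + 8)


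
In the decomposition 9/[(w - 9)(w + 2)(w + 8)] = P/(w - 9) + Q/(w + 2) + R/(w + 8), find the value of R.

Cover-up at w = -8: R = 9/[(-8 - 9)(-8 + 2)] = 9/[(-17)(-6)] = 9/102 = 3/34


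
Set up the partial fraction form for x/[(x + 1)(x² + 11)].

Linear + irreducible quadratic: A/(x + 1) + (Bx + C)/(x² + 11)


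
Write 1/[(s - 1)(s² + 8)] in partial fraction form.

Cover-up at s = 1: α = 1/(1² + 8) = 1/9. Then β = -α = -1/9, γ = -α·(0 + 1) = -1/9
Result: (1/9)/(s - 1) - ((1/9)s + 1/9)/(s² + 8)


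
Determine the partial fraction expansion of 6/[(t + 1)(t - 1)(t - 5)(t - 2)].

Using Heaviside cover-up: (-1/6)/(t + 1) + (3/4)/(t - 1) + (1/12)/(t - 5) - (2/3)/(t - 2)


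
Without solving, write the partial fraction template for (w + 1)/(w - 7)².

Repeated linear factor: A/(w - 7) + B/(w - 7)²


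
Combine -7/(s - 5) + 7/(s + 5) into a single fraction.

Common denominator (s - 5)(s + 5). Numerator: -7(s + 5) + 7(s - 5) = (-7s - 35) + (7s - 35) = -70
Result: (-70)/[(s - 5)(s + 5)]


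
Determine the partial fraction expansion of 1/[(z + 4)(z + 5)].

1/(z + 4)(z + 5) = P/(z + 4) + Q/(z + 5). P = 1/(-4 + 5) = 1, Q = 1/(-5 + 4) = -1
Result: 1/(z + 4) - 1/(z + 5)


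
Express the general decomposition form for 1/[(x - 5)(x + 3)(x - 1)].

Three distinct linear factors: α/(x - 5) + β/(x + 3) + γ/(x - 1)


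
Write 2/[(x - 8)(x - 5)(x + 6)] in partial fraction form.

Using cover-up method: α = 1/21, β = -2/33, γ = 1/77
Result: (1/21)/(x - 8) - (2/33)/(x - 5) + (1/77)/(x + 6)


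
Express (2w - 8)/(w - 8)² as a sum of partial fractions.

(2w - 8) = P(w - 8) + Q. At w = 8: Q = 2·8 - 8 = 8. Coeff of w: P = 2
Result: 2/(w - 8) + 8/(w - 8)²


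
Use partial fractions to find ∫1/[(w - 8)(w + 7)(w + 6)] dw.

Cover-up: A = 1/210, B = 1/15, C = -1/14. Decomposition: (1/210)/(w - 8) + (1/15)/(w + 7) - (1/14)/(w + 6). Integrate each term: (1/210) ln|(w - 8)| + (1/15) ln|(w + 7)| - (1/14) ln|(w + 6)| + C


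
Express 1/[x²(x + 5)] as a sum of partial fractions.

Cover-up at x=-5: C = 1/(-5 - 0)² = 1/25. Cover-up at x=0: B = 1/(0 + 5) = 1/5. Comparing x² coeff: A = -C = -1/25
Result: (-1/25)/x + (1/5)/x² + (1/25)/(x + 5)


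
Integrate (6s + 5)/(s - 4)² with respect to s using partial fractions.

Decompose: A = 6, B = 6·4 + 5 = 29, so (6s + 5)/(s - 4)² = 6/(s - 4) + 29/(s - 4)². Integrate: ∫ A/(s - 4) ds = 6 ln|(s - 4)|; ∫ B/(s - 4)² ds = -29/(s - 4). Sum: 6 ln|(s - 4)| - 29/(s - 4) + C


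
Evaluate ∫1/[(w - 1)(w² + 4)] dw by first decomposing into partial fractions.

Cover-up at w=1: P = 1/(1²+4) = 1/5. Coeff matching: Q = -1/5, R = -1/5. Decomposition: (1/5)/(w - 1) - ((1/5)w + 1/5)/(w² + 4). Integrate: linear → ln, quadratic → (1/2)ln + arctan: (1/5) ln|(w - 1)| - (1/10) ln(w² + 4) - (1/10) arctan(w/2) + C


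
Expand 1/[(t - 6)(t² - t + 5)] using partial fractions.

Cover-up at t = 6: P = 1/(6² - 1·6 + 5) = 1/35. Then Q = -P = -1/35, R = -P·(-1 + 6) = -1/7
Result: (1/35)/(t - 6) - ((1/35)t + 1/7)/(t² - t + 5)


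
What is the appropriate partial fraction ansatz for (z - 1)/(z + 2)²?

Repeated linear factor: α/(z + 2) + β/(z + 2)²


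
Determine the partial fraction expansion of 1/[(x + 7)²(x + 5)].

Cover-up at x=-5: R = 1/(-5 + 7)² = 1/4. Cover-up at x=-7: Q = 1/(-7 + 5) = -1/2. Comparing x² coeff: P = -R = -1/4
Result: (-1/4)/(x + 7) - (1/2)/(x + 7)² + (1/4)/(x + 5)


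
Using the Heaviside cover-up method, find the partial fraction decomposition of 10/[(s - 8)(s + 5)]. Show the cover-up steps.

Cover (s - 8): set s=8, get P = 10/(8 + 5) = 10/13. Cover (s + 5): set s=-5, get Q = 10/(-5 - 8) = -10/13.
Result: (10/13)/(s - 8) - (10/13)/(s + 5)


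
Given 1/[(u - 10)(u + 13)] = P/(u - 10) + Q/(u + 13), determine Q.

Cover-up at u = -13: Q = 1/(-13 - 10) = -1/23


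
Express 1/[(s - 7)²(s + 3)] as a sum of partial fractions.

Cover-up at s=-3: R = 1/(-3 - 7)² = 1/100. Cover-up at s=7: Q = 1/(7 + 3) = 1/10. Comparing s² coeff: P = -R = -1/100
Result: (-1/100)/(s - 7) + (1/10)/(s - 7)² + (1/100)/(s + 3)


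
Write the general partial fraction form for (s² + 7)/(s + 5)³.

Repeated linear factor (power 3): A/(s + 5) + B/(s + 5)² + C/(s + 5)³


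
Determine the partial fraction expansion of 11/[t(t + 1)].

11/t(t + 1) = A/t + B/(t + 1). A = 11/(0 + 1) = 11, B = 11/(-1 - 0) = -11
Result: 11/t - 11/(t + 1)


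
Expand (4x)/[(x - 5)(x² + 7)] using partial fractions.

At x=5: P = (4·5 + 0)/(5² + 7) = 5/8. Q = -P = -5/8, R = 4 - 5·P = 7/8
Result: (5/8)/(x - 5) - ((5/8)x - 7/8)/(x² + 7)


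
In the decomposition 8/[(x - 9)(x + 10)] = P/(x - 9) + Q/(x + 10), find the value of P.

Cover-up at x = 9: P = 8/(9 + 10) = 8/19


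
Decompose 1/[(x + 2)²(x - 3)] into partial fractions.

Cover-up at x=3: C = 1/(3 + 2)² = 1/25. Cover-up at x=-2: B = 1/(-2 - 3) = -1/5. Comparing x² coeff: A = -C = -1/25
Result: (-1/25)/(x + 2) - (1/5)/(x + 2)² + (1/25)/(x - 3)


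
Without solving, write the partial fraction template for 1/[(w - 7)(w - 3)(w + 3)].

Three distinct linear factors: P/(w - 7) + Q/(w - 3) + R/(w + 3)


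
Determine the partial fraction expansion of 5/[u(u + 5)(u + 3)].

Using cover-up method: α = 1/3, β = 1/2, γ = -5/6
Result: (1/3)/u + (1/2)/(u + 5) - (5/6)/(u + 3)


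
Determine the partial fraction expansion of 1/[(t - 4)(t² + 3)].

Cover-up at t = 4: P = 1/(4² + 3) = 1/19. Then Q = -P = -1/19, R = -P·(0 + 4) = -4/19
Result: (1/19)/(t - 4) - ((1/19)t + 4/19)/(t² + 3)


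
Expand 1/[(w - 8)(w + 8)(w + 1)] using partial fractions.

Using cover-up method: P = 1/144, Q = 1/112, R = -1/63
Result: (1/144)/(w - 8) + (1/112)/(w + 8) - (1/63)/(w + 1)


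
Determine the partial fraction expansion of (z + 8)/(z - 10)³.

(z + 8) = P(z - 10)² + Q(z - 10) + R. At z = 10: R = 1·10 + 8 = 18. Coefficients: P = 0, Q = 1
Result: 1/(z - 10)² + 18/(z - 10)³


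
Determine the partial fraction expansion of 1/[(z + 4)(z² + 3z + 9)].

Cover-up at z = -4: α = 1/((-4)² + 3·(-4) + 9) = 1/13. Then β = -α = -1/13, γ = -α·(3 - 4) = 1/13
Result: (1/13)/(z + 4) - ((1/13)z - 1/13)/(z² + 3z + 9)
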